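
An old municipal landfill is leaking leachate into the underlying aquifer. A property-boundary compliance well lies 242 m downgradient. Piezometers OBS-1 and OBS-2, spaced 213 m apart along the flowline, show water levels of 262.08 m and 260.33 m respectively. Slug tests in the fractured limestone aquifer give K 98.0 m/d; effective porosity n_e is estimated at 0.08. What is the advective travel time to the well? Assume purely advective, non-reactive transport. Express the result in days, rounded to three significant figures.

Hydraulic gradient i = (262.08 − 260.33) / 213 = 1.75 / 213 = 0.008216
Specific discharge q = 98.0 × 0.008216 = 0.8052 m/d
v = Ki/n = 98.0·0.008216/0.08 = 10.06 m/d
t = L / v = 242 / 10.06 = 24.04 d

24.0 days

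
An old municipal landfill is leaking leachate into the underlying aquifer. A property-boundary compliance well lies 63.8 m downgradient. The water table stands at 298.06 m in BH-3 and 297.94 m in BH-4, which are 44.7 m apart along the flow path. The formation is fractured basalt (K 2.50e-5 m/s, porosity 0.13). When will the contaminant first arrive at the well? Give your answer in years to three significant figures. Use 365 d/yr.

3.92 years

Hydraulic gradient i = (298.06 − 297.94) / 44.7 = 0.12 / 44.7 = 0.002685
K = 2.50e-5 m/s × 86400 s/d = 2.160 m/d
Darcy flux q = K·i = 2.160 × 0.002685 = 0.005799 m/d
v_s = q/n_e = 0.005799/0.13 = 0.04461 m/d
t = L / v = 63.8 / 0.04461 = 1430 d
   = 1430 / 365 = 3.92 yr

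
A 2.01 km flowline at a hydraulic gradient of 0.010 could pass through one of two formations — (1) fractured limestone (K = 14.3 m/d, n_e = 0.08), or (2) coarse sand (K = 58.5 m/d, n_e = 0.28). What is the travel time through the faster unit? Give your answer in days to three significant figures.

Unit 1 (fractured limestone): v = 14.3×0.010/0.08 = 1.788 m/d, t = 2010/1.788 = 1124 d
Unit 2 (coarse sand): v = 58.5×0.010/0.28 = 2.089 m/d, t = 2010/2.089 = 962.1 d
Faster unit: t = 962 d

962 days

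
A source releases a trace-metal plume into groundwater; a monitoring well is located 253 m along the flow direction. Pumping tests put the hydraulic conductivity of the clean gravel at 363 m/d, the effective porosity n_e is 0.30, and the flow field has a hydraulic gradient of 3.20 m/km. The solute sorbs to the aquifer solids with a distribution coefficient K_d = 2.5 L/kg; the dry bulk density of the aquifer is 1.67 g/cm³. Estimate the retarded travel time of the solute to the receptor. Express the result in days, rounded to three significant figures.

975 days

Specific discharge q = 363 × 0.0032 = 1.162 m/d
Seepage velocity v = q / n = 1.162 / 0.30 = 3.872 m/d
Retardation R = 1 + ρ_b·K_d/n = 1 + 1.67×2.5/0.30 = 14.92
Contaminant velocity v_c = v/R = 3.872/14.92 = 0.2596 m/d
t = L/v_c = 253/0.2596 = 974.7 d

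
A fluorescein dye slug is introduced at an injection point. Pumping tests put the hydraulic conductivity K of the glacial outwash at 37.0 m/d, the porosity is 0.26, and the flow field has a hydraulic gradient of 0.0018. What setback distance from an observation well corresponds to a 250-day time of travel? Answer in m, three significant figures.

64.0 m

Darcy flux q = K·i = 37.0 × 0.0018 = 0.06660 m/d
Average linear velocity = 0.06660 / 0.26 = 0.2562 m/d
L = v × T = 0.2562 × 250 = 64.04 m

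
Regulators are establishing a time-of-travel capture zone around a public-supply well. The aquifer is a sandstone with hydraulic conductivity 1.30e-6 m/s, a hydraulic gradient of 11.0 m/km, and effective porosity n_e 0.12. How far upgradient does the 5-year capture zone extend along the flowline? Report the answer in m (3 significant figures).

18.8 m

K = 1.30e-6 m/s × 86400 s/d = 0.1123 m/d
Specific discharge q = 0.1123 × 0.011 = 0.001236 m/d
v_s = q/n_e = 0.001236/0.12 = 0.01030 m/d
T = 5 yr × 365 = 1825 d
L = v × T = 0.01030 × 1825 = 18.79 m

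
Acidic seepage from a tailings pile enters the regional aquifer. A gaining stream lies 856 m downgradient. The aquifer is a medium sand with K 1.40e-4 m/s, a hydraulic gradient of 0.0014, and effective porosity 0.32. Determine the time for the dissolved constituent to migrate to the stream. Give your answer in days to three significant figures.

K = 1.40e-4 m/s × 86400 s/d = 12.10 m/d
Darcy flux q = K·i = 12.10 × 0.0014 = 0.01693 m/d
Average linear velocity = 0.01693 / 0.32 = 0.05292 m/d
t = L / v = 856 / 0.05292 = 16180 d

16200 days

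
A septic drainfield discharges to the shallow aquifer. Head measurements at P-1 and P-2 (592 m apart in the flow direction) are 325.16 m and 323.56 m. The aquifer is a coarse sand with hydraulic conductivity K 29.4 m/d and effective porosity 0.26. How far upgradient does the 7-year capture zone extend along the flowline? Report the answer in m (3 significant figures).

Hydraulic gradient i = (325.16 − 323.56) / 592 = 1.60 / 592 = 0.002703
Specific discharge q = 29.4 × 0.002703 = 0.07946 m/d
Seepage velocity v = q / n = 0.07946 / 0.26 = 0.3056 m/d
T = 7 yr × 365 = 2555 d
L = v × T = 0.3056 × 2555 = 780.8 m

781 m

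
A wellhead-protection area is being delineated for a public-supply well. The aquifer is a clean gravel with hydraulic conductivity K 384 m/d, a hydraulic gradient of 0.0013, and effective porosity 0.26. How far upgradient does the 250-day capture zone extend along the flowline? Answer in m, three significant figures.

480 m

Specific discharge q = 384 × 0.0013 = 0.4992 m/d
v_s = q/n_e = 0.4992/0.26 = 1.920 m/d
L = v × T = 1.920 × 250 = 480.0 m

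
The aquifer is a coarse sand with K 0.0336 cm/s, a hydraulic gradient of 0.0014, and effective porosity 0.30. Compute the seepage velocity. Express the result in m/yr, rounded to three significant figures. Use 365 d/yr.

K = 0.0336 cm/s × 864 = 29.03 m/d
q = Ki = 29.03 × 0.0014 = 0.04064 m/d
v_s = q/n_e = 0.04064/0.30 = 0.1355 m/d
   = 0.1355 × 365 = 49.4 m/yr

49.4 m/yr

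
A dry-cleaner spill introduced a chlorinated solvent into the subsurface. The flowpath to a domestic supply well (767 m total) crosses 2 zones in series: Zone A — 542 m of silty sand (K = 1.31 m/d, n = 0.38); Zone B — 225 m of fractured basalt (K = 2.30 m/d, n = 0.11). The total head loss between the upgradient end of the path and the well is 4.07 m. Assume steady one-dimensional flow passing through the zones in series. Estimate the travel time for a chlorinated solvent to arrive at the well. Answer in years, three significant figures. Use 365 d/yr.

79.4 years

Steady 1-D flow in series ⇒ the Darcy flux q is identical in every zone and the zone head losses add (resistances L/K in series).
Σ(L/K) = 542/1.31 + 225/2.30 = 413.7 + 97.83 = 511.6 d
q = ΔH / Σ(L/K) = 4.07 / 511.6 = 0.007956 m/d (same in every zone)
Zone A: v = q/n = 0.007956/0.38 = 0.02094 m/d → t_A = 542/0.02094 = 25890 d
Zone B: v = q/n = 0.007956/0.11 = 0.07233 m/d → t_B = 225/0.07233 = 3111 d
Total t = 25890 + 3111 = 29000 d
   = 29000 / 365 = 79.4 yr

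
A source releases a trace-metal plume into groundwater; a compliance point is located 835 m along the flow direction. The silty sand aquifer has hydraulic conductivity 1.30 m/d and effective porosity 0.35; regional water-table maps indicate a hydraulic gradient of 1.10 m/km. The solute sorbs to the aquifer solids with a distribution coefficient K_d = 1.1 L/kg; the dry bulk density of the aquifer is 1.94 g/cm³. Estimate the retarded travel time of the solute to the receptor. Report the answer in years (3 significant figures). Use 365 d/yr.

3970 years

Darcy flux q = K·i = 1.30 × 0.0011 = 0.001430 m/d
Average linear velocity = 0.001430 / 0.35 = 0.004086 m/d
Retardation R = 1 + ρ_b·K_d/n = 1 + 1.94×1.1/0.35 = 7.097
Contaminant velocity v_c = v/R = 0.004086/7.097 = 5.757e-4 m/d
t = L/v_c = 835/5.757e-4 = 1.450e6 d
   = 1.450e6/365 = 3970 yr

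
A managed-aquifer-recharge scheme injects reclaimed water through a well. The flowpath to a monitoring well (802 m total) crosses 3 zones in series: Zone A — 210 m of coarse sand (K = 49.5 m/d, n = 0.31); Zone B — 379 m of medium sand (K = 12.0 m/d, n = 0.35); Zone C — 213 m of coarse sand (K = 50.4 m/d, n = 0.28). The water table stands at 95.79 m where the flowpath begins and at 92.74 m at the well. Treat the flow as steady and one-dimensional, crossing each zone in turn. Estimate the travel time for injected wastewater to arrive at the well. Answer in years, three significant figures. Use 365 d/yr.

Total head drop ΔH = 95.79 − 92.74 = 3.05 m
Continuity: the same q passes through each zone, so ΔH = q·Σ(L_j/K_j) — the zones act as resistances in series.
Σ(L/K) = 210/49.5 + 379/12.0 + 213/50.4 = 4.242 + 31.58 + 4.226 = 40.05 d
q = ΔH / Σ(L/K) = 3.05 / 40.05 = 0.07615 m/d (same in every zone)
Zone A: v = q/n = 0.07615/0.31 = 0.2456 m/d → t_A = 210/0.2456 = 854.9 d
Zone B: v = q/n = 0.07615/0.35 = 0.2176 m/d → t_B = 379/0.2176 = 1742 d
Zone C: v = q/n = 0.07615/0.28 = 0.2720 m/d → t_C = 213/0.2720 = 783.2 d
Total t = 854.9 + 1742 + 783.2 = 3380 d
   = 3380 / 365 = 9.26 yr

9.26 years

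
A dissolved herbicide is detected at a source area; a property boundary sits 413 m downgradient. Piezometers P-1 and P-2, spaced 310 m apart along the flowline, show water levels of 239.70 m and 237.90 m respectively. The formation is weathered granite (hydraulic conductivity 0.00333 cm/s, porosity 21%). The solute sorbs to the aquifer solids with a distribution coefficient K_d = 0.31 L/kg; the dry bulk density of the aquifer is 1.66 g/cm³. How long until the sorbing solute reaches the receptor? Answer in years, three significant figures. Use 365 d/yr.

49.1 years

Hydraulic gradient i = (239.70 − 237.90) / 310 = 1.80 / 310 = 0.005806
K = 0.00333 cm/s × 864 = 2.877 m/d
Specific discharge q = 2.877 × 0.005806 = 0.01671 m/d
Seepage velocity v = q / n = 0.01671 / 0.21 = 0.07955 m/d
Retardation R = 1 + ρ_b·K_d/n = 1 + 1.66×0.31/0.21 = 3.450
Contaminant velocity v_c = v/R = 0.07955/3.450 = 0.02306 m/d
t = L/v_c = 413/0.02306 = 17910 d
   = 17910/365 = 49.1 yr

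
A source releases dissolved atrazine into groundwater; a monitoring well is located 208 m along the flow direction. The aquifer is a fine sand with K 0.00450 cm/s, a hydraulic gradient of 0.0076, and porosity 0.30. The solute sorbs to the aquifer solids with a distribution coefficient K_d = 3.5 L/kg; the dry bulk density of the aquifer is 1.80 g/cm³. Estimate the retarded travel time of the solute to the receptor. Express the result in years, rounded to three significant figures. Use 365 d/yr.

127 years

K = 0.00450 cm/s × 864 = 3.888 m/d
q = Ki = 3.888 × 0.0076 = 0.02955 m/d
Seepage velocity v = q / n = 0.02955 / 0.30 = 0.09850 m/d
Retardation R = 1 + ρ_b·K_d/n = 1 + 1.80×3.5/0.30 = 22.00
Contaminant velocity v_c = v/R = 0.09850/22.00 = 0.004477 m/d
t = L/v_c = 208/0.004477 = 46460 d
   = 46460/365 = 127 yr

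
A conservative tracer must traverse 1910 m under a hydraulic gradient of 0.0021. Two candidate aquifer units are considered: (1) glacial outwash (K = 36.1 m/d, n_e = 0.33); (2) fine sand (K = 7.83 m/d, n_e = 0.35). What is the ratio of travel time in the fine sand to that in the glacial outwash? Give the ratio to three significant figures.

Unit 1 (glacial outwash): v = 36.1×0.0021/0.33 = 0.2297 m/d, t = 1910/0.2297 = 8314 d
Unit 2 (fine sand): v = 7.83×0.0021/0.35 = 0.04698 m/d, t = 1910/0.04698 = 40660 d
t(fine sand) / t(glacial outwash) = 40660/8314 = 4.89

4.89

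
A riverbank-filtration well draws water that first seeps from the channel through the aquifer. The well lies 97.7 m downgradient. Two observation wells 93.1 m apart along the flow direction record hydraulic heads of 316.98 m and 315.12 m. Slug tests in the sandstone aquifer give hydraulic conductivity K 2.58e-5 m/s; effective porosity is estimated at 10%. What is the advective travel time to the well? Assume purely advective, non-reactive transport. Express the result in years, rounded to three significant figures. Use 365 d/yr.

Hydraulic gradient i = (316.98 − 315.12) / 93.1 = 1.86 / 93.1 = 0.01998
K = 2.58e-5 m/s × 86400 s/d = 2.229 m/d
Specific discharge q = 2.229 × 0.01998 = 0.04453 m/d
Average linear velocity = 0.04453 / 0.10 = 0.4453 m/d
t = L / v = 97.7 / 0.4453 = 219.4 d
   = 219.4 / 365 = 0.601 yr

0.601 years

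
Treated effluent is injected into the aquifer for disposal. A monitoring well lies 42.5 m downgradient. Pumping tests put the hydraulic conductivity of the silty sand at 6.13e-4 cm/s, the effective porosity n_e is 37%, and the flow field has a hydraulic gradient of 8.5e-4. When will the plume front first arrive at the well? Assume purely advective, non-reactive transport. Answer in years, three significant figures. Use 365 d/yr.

K = 6.13e-4 cm/s × 864 = 0.5296 m/d
q = Ki = 0.5296 × 8.5e-4 = 4.502e-4 m/d
Seepage velocity v = q / n = 4.502e-4 / 0.37 = 0.001217 m/d
t = L / v = 42.5 / 0.001217 = 34930 d
   = 34930 / 365 = 95.7 yr

95.7 years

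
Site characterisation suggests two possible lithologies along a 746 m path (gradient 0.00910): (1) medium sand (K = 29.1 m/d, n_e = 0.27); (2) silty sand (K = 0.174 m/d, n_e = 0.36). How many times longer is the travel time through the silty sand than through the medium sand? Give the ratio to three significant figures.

Unit 1 (medium sand): v = 29.1×0.0091/0.27 = 0.9808 m/d, t = 746/0.9808 = 760.6 d
Unit 2 (silty sand): v = 0.174×0.0091/0.36 = 0.004398 m/d, t = 746/0.004398 = 169600 d
t(silty sand) / t(medium sand) = 169600/760.6 = 223

223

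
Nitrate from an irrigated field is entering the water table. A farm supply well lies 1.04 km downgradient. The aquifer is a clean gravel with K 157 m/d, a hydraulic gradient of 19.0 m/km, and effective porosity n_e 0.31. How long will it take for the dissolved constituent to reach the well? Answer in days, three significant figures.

108 days

q = Ki = 157 × 0.019 = 2.983 m/d
Average linear velocity = 2.983 / 0.31 = 9.623 m/d
L = 1.04 km = 1040 m
t = L / v = 1040 / 9.623 = 108.1 d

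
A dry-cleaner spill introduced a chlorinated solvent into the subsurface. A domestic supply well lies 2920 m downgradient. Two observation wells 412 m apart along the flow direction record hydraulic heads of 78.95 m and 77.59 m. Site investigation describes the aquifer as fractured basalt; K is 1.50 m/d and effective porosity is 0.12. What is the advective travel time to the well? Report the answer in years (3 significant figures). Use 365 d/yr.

Hydraulic gradient i = (78.95 − 77.59) / 412 = 1.36 / 412 = 0.003301
Specific discharge q = 1.50 × 0.003301 = 0.004951 m/d
v_s = q/n_e = 0.004951/0.12 = 0.04126 m/d
t = L / v = 2920 / 0.04126 = 70770 d
   = 70770 / 365 = 194 yr

194 years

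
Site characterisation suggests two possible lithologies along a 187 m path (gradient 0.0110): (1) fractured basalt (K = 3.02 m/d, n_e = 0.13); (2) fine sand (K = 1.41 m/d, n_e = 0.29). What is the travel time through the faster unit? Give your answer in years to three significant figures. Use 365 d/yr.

2.00 years

Unit 1 (fractured basalt): v = 3.02×0.011/0.13 = 0.2555 m/d, t = 187/0.2555 = 731.8 d
Unit 2 (fine sand): v = 1.41×0.011/0.29 = 0.05348 m/d, t = 187/0.05348 = 3496 d
Faster: 731.8 d / 365 = 2.00 yr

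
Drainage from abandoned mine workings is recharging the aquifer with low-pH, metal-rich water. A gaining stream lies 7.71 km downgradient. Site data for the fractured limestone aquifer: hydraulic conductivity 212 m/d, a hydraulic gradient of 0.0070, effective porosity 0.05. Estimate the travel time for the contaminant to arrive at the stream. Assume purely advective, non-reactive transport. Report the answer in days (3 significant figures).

Specific discharge q = 212 × 0.0070 = 1.484 m/d
v_s = q/n_e = 1.484/0.05 = 29.68 m/d
L = 7.71 km = 7710 m
t = L / v = 7710 / 29.68 = 259.8 d

260 days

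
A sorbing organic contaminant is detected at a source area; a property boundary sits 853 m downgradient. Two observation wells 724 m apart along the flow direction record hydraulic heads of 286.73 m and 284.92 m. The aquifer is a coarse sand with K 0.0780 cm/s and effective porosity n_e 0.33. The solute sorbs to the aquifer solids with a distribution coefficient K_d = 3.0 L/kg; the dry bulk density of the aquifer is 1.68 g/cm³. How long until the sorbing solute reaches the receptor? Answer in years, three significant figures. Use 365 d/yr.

74.5 years

Hydraulic gradient i = (286.73 − 284.92) / 724 = 1.81 / 724 = 0.002500
K = 0.0780 cm/s × 864 = 67.39 m/d
q = Ki = 67.39 × 0.002500 = 0.1685 m/d
v_s = q/n_e = 0.1685/0.33 = 0.5105 m/d
Retardation R = 1 + ρ_b·K_d/n = 1 + 1.68×3.0/0.33 = 16.27
Contaminant velocity v_c = v/R = 0.5105/16.27 = 0.03137 m/d
t = L/v_c = 853/0.03137 = 27190 d
   = 27190/365 = 74.5 yr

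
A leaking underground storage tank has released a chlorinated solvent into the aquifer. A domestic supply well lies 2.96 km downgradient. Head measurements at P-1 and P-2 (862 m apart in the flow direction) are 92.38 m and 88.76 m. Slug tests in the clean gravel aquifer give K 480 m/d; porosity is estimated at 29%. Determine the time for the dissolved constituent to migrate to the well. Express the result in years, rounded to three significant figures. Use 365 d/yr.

Hydraulic gradient i = (92.38 − 88.76) / 862 = 3.62 / 862 = 0.004200
Specific discharge q = 480 × 0.004200 = 2.016 m/d
v_s = q/n_e = 2.016/0.29 = 6.951 m/d
L = 2.96 km = 2960 m
t = L / v = 2960 / 6.951 = 425.8 d
   = 425.8 / 365 = 1.17 yr

1.17 years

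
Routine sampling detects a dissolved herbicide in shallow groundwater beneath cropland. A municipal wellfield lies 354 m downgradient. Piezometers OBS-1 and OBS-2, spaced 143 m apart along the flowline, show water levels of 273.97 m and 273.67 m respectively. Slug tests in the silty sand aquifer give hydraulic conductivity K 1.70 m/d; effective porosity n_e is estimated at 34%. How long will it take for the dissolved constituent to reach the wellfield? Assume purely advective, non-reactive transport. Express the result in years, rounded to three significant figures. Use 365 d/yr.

Hydraulic gradient i = (273.97 − 273.67) / 143 = 0.30 / 143 = 0.002098
Specific discharge q = 1.70 × 0.002098 = 0.003566 m/d
Average linear velocity = 0.003566 / 0.34 = 0.01049 m/d
t = L / v = 354 / 0.01049 = 33750 d
   = 33750 / 365 = 92.5 yr

92.5 years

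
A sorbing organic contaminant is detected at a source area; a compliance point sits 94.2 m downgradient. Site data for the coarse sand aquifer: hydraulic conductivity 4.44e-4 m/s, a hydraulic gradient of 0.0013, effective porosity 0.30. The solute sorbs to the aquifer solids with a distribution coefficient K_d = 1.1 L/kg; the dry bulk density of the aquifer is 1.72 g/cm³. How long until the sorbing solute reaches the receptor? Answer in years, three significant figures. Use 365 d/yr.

11.3 years

K = 4.44e-4 m/s × 86400 s/d = 38.36 m/d
Darcy flux q = K·i = 38.36 × 0.0013 = 0.04987 m/d
Average linear velocity = 0.04987 / 0.30 = 0.1662 m/d
Retardation R = 1 + ρ_b·K_d/n = 1 + 1.72×1.1/0.30 = 7.307
Contaminant velocity v_c = v/R = 0.1662/7.307 = 0.02275 m/d
t = L/v_c = 94.2/0.02275 = 4140 d
   = 4140/365 = 11.3 yr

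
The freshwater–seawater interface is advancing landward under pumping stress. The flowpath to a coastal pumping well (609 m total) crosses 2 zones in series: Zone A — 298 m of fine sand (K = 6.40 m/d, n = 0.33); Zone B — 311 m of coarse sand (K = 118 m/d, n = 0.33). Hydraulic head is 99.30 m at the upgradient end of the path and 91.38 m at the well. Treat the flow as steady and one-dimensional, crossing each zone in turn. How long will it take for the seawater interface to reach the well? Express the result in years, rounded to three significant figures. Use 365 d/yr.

Total head drop ΔH = 99.30 − 91.38 = 7.92 m
Continuity: the same q passes through each zone, so ΔH = q·Σ(L_j/K_j) — the zones act as resistances in series.
Σ(L/K) = 298/6.40 + 311/118 = 46.56 + 2.636 = 49.20 d
q = ΔH / Σ(L/K) = 7.92 / 49.20 = 0.1610 m/d (same in every zone)
Zone A: v = q/n = 0.1610/0.33 = 0.4878 m/d → t_A = 298/0.4878 = 610.9 d
Zone B: v = q/n = 0.1610/0.33 = 0.4878 m/d → t_B = 311/0.4878 = 637.5 d
Total t = 610.9 + 637.5 = 1248 d
   = 1248 / 365 = 3.42 yr

3.42 years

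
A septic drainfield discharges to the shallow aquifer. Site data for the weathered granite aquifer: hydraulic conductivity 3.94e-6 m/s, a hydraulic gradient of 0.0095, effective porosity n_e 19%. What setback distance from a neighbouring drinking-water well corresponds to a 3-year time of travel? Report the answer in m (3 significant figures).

18.6 m

K = 3.94e-6 m/s × 86400 s/d = 0.3404 m/d
Specific discharge q = 0.3404 × 0.0095 = 0.003234 m/d
Average linear velocity = 0.003234 / 0.19 = 0.01702 m/d
T = 3 yr × 365 = 1095 d
L = v × T = 0.01702 × 1095 = 18.64 m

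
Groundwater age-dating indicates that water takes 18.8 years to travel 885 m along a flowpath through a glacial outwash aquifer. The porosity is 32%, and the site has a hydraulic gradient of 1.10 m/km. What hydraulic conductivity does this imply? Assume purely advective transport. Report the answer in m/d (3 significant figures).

t = 18.8 years = 6862 d
v = L / t = 885 / 6862 = 0.1290 m/d
K = v · n / i = 0.1290 × 0.32 / 0.0011 = 37.5 m/d

37.5 m/d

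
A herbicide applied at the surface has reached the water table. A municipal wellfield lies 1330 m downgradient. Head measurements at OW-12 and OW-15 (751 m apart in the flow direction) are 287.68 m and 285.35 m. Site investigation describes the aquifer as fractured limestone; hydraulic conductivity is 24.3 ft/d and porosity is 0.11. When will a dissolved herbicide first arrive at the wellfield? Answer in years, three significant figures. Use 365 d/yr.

17.4 years

Hydraulic gradient i = (287.68 − 285.35) / 751 = 2.33 / 751 = 0.003103
K = 24.3 ft/d × 0.3048 = 7.407 m/d
Specific discharge q = 7.407 × 0.003103 = 0.02298 m/d
v_s = q/n_e = 0.02298/0.11 = 0.2089 m/d
t = L / v = 1330 / 0.2089 = 6367 d
   = 6367 / 365 = 17.4 yr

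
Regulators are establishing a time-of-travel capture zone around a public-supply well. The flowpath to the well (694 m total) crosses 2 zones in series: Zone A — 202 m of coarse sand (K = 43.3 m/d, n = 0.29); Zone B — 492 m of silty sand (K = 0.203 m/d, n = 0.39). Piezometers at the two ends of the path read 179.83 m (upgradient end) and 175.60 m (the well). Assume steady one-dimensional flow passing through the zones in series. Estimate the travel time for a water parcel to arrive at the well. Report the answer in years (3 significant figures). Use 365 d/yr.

Total head drop ΔH = 179.83 − 175.60 = 4.23 m
Continuity: the same q passes through each zone, so ΔH = q·Σ(L_j/K_j) — the zones act as resistances in series.
Σ(L/K) = 202/43.3 + 492/0.203 = 4.665 + 2424 = 2428 d
q = ΔH / Σ(L/K) = 4.23 / 2428 = 0.001742 m/d (same in every zone)
Zone A: v = q/n = 0.001742/0.29 = 0.006007 m/d → t_A = 202/0.006007 = 33630 d
Zone B: v = q/n = 0.001742/0.39 = 0.004467 m/d → t_B = 492/0.004467 = 110200 d
Total t = 33630 + 110200 = 143800 d
   = 143800 / 365 = 394 yr

394 years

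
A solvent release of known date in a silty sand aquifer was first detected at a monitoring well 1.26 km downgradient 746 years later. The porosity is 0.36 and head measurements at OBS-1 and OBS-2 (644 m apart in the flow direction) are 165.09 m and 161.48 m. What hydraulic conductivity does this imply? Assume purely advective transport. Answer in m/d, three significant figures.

Hydraulic gradient i = (165.09 − 161.48) / 644 = 3.61 / 644 = 0.005606
t = 746 years = 272300 d
L = 1.26 km = 1260 m
v = L / t = 1260 / 272300 = 0.004627 m/d
K = v · n / i = 0.004627 × 0.36 / 0.005606 = 0.297 m/d

0.297 m/d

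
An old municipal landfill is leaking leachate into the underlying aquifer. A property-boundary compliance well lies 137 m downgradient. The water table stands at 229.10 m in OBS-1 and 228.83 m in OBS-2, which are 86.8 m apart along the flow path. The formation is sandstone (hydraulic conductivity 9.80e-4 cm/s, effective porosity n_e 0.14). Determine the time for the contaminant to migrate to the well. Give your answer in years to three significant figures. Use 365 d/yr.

Hydraulic gradient i = (229.10 − 228.83) / 86.8 = 0.27 / 86.8 = 0.003111
K = 9.80e-4 cm/s × 864 = 0.8467 m/d
Darcy flux q = K·i = 0.8467 × 0.003111 = 0.002634 m/d
v_s = q/n_e = 0.002634/0.14 = 0.01881 m/d
t = L / v = 137 / 0.01881 = 7282 d
   = 7282 / 365 = 20.0 yr

20.0 years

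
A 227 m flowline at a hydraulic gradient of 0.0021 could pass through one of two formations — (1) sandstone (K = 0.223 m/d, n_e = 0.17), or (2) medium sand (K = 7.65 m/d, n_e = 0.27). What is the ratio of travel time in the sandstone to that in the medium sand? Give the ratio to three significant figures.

Unit 1 (sandstone): v = 0.223×0.0021/0.17 = 0.002755 m/d, t = 227/0.002755 = 82400 d
Unit 2 (medium sand): v = 7.65×0.0021/0.27 = 0.05950 m/d, t = 227/0.05950 = 3815 d
t(sandstone) / t(medium sand) = 82400/3815 = 21.6

21.6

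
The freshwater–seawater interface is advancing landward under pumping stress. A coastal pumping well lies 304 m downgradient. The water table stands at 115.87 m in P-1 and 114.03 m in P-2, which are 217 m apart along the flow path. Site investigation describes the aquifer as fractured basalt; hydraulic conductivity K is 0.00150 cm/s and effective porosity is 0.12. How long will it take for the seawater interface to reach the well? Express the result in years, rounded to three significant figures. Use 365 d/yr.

9.09 years

Hydraulic gradient i = (115.87 − 114.03) / 217 = 1.84 / 217 = 0.008479
K = 0.00150 cm/s × 864 = 1.296 m/d
Darcy flux q = K·i = 1.296 × 0.008479 = 0.01099 m/d
v = Ki/n = 1.296·0.008479/0.12 = 0.09158 m/d
t = L / v = 304 / 0.09158 = 3320 d
   = 3320 / 365 = 9.09 yr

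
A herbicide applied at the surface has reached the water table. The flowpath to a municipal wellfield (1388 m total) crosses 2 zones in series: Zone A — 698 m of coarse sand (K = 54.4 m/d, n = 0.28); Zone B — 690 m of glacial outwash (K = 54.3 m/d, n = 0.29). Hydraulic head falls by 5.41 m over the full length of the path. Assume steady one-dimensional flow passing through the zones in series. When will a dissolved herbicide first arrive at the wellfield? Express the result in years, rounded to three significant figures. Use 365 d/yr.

Continuity: the same q passes through each zone, so ΔH = q·Σ(L_j/K_j) — the zones act as resistances in series.
Σ(L/K) = 698/54.4 + 690/54.3 = 12.83 + 12.71 = 25.54 d
q = ΔH / Σ(L/K) = 5.41 / 25.54 = 0.2118 m/d (same in every zone)
Zone A: v = q/n = 0.2118/0.28 = 0.7566 m/d → t_A = 698/0.7566 = 922.6 d
Zone B: v = q/n = 0.2118/0.29 = 0.7305 m/d → t_B = 690/0.7305 = 944.6 d
Total t = 922.6 + 944.6 = 1867 d
   = 1867 / 365 = 5.12 yr

5.12 years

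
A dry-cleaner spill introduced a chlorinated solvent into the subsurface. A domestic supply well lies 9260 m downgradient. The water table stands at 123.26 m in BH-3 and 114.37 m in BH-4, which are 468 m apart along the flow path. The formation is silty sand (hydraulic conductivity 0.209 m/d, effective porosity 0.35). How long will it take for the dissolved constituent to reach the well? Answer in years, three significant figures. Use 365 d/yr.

2240 years

Hydraulic gradient i = (123.26 − 114.37) / 468 = 8.89 / 468 = 0.01900
Darcy flux q = K·i = 0.209 × 0.01900 = 0.003970 m/d
v = Ki/n = 0.209·0.01900/0.35 = 0.01134 m/d
t = L / v = 9260 / 0.01134 = 816400 d
   = 816400 / 365 = 2240 yr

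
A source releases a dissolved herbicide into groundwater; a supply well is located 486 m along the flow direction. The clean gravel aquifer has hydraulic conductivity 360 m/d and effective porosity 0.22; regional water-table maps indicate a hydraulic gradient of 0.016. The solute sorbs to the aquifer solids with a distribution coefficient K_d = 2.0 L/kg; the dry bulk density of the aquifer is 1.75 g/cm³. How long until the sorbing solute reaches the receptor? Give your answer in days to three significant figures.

314 days

Specific discharge q = 360 × 0.016 = 5.760 m/d
Average linear velocity = 5.760 / 0.22 = 26.18 m/d
Retardation R = 1 + ρ_b·K_d/n = 1 + 1.75×2.0/0.22 = 16.91
Contaminant velocity v_c = v/R = 26.18/16.91 = 1.548 m/d
t = L/v_c = 486/1.548 = 313.9 d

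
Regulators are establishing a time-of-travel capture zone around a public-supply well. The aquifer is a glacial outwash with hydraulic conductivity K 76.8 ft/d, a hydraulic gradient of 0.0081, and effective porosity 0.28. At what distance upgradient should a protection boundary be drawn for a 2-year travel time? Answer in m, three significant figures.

494 m

K = 76.8 ft/d × 0.3048 = 23.41 m/d
Specific discharge q = 23.41 × 0.0081 = 0.1896 m/d
v = Ki/n = 23.41·0.0081/0.28 = 0.6772 m/d
T = 2 yr × 365 = 730 d
L = v × T = 0.6772 × 730 = 494.3 m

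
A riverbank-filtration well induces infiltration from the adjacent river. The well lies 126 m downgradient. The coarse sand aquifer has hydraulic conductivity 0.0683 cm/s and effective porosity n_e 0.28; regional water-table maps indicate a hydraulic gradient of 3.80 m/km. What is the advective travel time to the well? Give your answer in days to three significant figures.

157 days

K = 0.0683 cm/s × 864 = 59.01 m/d
q = Ki = 59.01 × 0.0038 = 0.2242 m/d
v_s = q/n_e = 0.2242/0.28 = 0.8009 m/d
t = L / v = 126 / 0.8009 = 157.3 d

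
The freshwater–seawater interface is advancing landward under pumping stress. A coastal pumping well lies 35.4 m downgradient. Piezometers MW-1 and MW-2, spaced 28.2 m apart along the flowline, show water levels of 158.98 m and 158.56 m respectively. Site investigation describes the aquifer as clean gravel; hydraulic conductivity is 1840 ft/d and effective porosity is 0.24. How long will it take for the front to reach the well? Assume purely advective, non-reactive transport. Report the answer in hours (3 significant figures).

Hydraulic gradient i = (158.98 − 158.56) / 28.2 = 0.42 / 28.2 = 0.01489
K = 1840 ft/d × 0.3048 = 560.8 m/d
Darcy flux q = K·i = 560.8 × 0.01489 = 8.353 m/d
v_s = q/n_e = 8.353/0.24 = 34.80 m/d
t = L / v = 35.4 / 34.80 = 1.017 d
   = 1.017 × 24 = 24.4 h

24.4 hours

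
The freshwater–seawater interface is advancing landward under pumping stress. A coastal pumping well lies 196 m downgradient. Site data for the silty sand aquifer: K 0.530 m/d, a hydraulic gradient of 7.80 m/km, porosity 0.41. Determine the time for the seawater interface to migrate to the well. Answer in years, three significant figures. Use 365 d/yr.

q = Ki = 0.530 × 0.0078 = 0.004134 m/d
Seepage velocity v = q / n = 0.004134 / 0.41 = 0.01008 m/d
t = L / v = 196 / 0.01008 = 19440 d
   = 19440 / 365 = 53.3 yr

53.3 years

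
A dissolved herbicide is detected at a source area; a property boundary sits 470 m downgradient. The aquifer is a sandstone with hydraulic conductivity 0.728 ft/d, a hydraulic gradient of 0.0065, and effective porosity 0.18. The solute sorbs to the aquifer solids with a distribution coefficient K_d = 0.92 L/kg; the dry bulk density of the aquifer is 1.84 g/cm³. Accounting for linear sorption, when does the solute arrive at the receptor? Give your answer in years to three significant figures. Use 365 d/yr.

K = 0.728 ft/d × 0.3048 = 0.2219 m/d
Darcy flux q = K·i = 0.2219 × 0.0065 = 0.001442 m/d
v = Ki/n = 0.2219·0.0065/0.18 = 0.008013 m/d
Retardation R = 1 + ρ_b·K_d/n = 1 + 1.84×0.92/0.18 = 10.40
Contaminant velocity v_c = v/R = 0.008013/10.40 = 7.701e-4 m/d
t = L/v_c = 470/7.701e-4 = 610300 d
   = 610300/365 = 1670 yr

1670 years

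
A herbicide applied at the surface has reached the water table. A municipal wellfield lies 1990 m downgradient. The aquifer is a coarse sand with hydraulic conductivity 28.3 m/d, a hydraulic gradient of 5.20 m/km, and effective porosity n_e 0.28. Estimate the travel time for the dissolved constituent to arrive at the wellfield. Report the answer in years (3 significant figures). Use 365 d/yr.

Darcy flux q = K·i = 28.3 × 0.0052 = 0.1472 m/d
v_s = q/n_e = 0.1472/0.28 = 0.5256 m/d
t = L / v = 1990 / 0.5256 = 3786 d
   = 3786 / 365 = 10.4 yr

10.4 years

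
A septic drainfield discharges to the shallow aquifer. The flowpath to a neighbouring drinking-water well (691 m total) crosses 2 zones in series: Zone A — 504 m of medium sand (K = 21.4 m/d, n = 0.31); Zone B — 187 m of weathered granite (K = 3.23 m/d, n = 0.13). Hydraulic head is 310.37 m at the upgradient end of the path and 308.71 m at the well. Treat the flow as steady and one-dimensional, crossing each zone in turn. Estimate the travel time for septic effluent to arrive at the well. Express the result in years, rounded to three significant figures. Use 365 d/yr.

Total head drop ΔH = 310.37 − 308.71 = 1.66 m
Continuity: the same q passes through each zone, so ΔH = q·Σ(L_j/K_j) — the zones act as resistances in series.
Σ(L/K) = 504/21.4 + 187/3.23 = 23.55 + 57.89 = 81.45 d
q = ΔH / Σ(L/K) = 1.66 / 81.45 = 0.02038 m/d (same in every zone)
Zone A: v = q/n = 0.02038/0.31 = 0.06575 m/d → t_A = 504/0.06575 = 7666 d
Zone B: v = q/n = 0.02038/0.13 = 0.1568 m/d → t_B = 187/0.1568 = 1193 d
Total t = 7666 + 1193 = 8858 d
   = 8858 / 365 = 24.3 yr

24.3 years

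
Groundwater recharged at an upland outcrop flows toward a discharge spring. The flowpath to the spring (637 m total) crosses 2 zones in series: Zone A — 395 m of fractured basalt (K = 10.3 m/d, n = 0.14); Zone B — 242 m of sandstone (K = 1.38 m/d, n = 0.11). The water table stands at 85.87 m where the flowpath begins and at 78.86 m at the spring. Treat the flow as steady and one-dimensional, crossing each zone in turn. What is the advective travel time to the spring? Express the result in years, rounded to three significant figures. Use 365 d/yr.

6.84 years

Total head drop ΔH = 85.87 − 78.86 = 7.01 m
Steady 1-D flow in series ⇒ the Darcy flux q is identical in every zone and the zone head losses add (resistances L/K in series).
Σ(L/K) = 395/10.3 + 242/1.38 = 38.35 + 175.4 = 213.7 d
q = ΔH / Σ(L/K) = 7.01 / 213.7 = 0.03280 m/d (same in every zone)
Zone A: v = q/n = 0.03280/0.14 = 0.2343 m/d → t_A = 395/0.2343 = 1686 d
Zone B: v = q/n = 0.03280/0.11 = 0.2982 m/d → t_B = 242/0.2982 = 811.6 d
Total t = 1686 + 811.6 = 2497 d
   = 2497 / 365 = 6.84 yr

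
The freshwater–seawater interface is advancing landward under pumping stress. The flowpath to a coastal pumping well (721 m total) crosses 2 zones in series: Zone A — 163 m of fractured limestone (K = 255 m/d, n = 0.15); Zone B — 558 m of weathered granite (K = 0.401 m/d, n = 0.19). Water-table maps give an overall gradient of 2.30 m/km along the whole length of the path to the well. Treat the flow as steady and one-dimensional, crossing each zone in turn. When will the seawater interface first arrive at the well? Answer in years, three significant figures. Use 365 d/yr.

300 years

For zones in series the flux q is common to all zones; the equivalent conductivity is the harmonic (thickness-weighted) mean, K_eq = L_total / Σ(L_j/K_j).
Σ(L/K) = 163/255 + 558/0.401 = 0.6392 + 1392 = 1392 d
K_eq = L_total / Σ(L/K) = 721 / 1392 = 0.5179 m/d
q = K_eq · i = 0.5179 × 0.0023 = 0.001191 m/d (same in every zone)
Zone A: v = q/n = 0.001191/0.15 = 0.007941 m/d → t_A = 163/0.007941 = 20530 d
Zone B: v = q/n = 0.001191/0.19 = 0.006269 m/d → t_B = 558/0.006269 = 89000 d
Total t = 20530 + 89000 = 109500 d
   = 109500 / 365 = 300 yr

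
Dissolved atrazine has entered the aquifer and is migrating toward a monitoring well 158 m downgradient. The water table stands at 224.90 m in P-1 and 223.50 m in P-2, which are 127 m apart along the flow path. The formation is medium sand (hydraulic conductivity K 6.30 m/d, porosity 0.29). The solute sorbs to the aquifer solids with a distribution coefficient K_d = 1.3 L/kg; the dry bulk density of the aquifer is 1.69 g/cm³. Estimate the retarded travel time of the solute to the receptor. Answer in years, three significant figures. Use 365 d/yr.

15.5 years

Hydraulic gradient i = (224.90 − 223.50) / 127 = 1.40 / 127 = 0.01102
Darcy flux q = K·i = 6.30 × 0.01102 = 0.06945 m/d
v_s = q/n_e = 0.06945/0.29 = 0.2395 m/d
Retardation R = 1 + ρ_b·K_d/n = 1 + 1.69×1.3/0.29 = 8.576
Contaminant velocity v_c = v/R = 0.2395/8.576 = 0.02792 m/d
t = L/v_c = 158/0.02792 = 5658 d
   = 5658/365 = 15.5 yr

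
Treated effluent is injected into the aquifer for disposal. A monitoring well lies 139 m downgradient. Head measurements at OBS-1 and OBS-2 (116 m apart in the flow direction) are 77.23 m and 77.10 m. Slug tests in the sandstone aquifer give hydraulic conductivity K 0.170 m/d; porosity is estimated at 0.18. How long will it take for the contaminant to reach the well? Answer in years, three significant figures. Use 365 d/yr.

Hydraulic gradient i = (77.23 − 77.10) / 116 = 0.13 / 116 = 0.001121
q = Ki = 0.170 × 0.001121 = 1.905e-4 m/d
Seepage velocity v = q / n = 1.905e-4 / 0.18 = 0.001058 m/d
t = L / v = 139 / 0.001058 = 131300 d
   = 131300 / 365 = 360 yr

360 years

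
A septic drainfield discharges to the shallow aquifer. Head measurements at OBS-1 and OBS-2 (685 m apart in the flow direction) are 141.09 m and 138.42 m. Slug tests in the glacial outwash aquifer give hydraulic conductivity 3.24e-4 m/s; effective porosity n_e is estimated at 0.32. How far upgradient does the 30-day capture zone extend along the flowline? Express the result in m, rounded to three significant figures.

10.2 m

Hydraulic gradient i = (141.09 − 138.42) / 685 = 2.67 / 685 = 0.003898
K = 3.24e-4 m/s × 86400 s/d = 27.99 m/d
q = Ki = 27.99 × 0.003898 = 0.1091 m/d
v = Ki/n = 27.99·0.003898/0.32 = 0.3410 m/d
L = v × T = 0.3410 × 30 = 10.23 m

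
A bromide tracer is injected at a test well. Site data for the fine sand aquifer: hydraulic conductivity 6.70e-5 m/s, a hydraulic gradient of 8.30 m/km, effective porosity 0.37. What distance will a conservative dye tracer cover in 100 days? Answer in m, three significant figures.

13.0 m

K = 6.70e-5 m/s × 86400 s/d = 5.789 m/d
Specific discharge q = 5.789 × 0.0083 = 0.04805 m/d
v = Ki/n = 5.789·0.0083/0.37 = 0.1299 m/d
L = v × T = 0.1299 × 100 = 12.99 m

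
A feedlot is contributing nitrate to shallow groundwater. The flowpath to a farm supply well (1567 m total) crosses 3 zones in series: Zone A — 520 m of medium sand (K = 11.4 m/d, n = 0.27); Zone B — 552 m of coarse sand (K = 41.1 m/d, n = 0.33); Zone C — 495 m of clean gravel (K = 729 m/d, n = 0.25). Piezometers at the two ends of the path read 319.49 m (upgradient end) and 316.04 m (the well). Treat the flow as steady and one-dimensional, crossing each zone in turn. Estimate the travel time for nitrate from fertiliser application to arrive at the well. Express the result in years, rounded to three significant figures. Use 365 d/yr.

Total head drop ΔH = 319.49 − 316.04 = 3.45 m
Continuity: the same q passes through each zone, so ΔH = q·Σ(L_j/K_j) — the zones act as resistances in series.
Σ(L/K) = 520/11.4 + 552/41.1 + 495/729 = 45.61 + 13.43 + 0.6790 = 59.72 d
q = ΔH / Σ(L/K) = 3.45 / 59.72 = 0.05777 m/d (same in every zone)
Zone A: v = q/n = 0.05777/0.27 = 0.2139 m/d → t_A = 520/0.2139 = 2430 d
Zone B: v = q/n = 0.05777/0.33 = 0.1750 m/d → t_B = 552/0.1750 = 3153 d
Zone C: v = q/n = 0.05777/0.25 = 0.2311 m/d → t_C = 495/0.2311 = 2142 d
Total t = 2430 + 3153 + 2142 = 7726 d
   = 7726 / 365 = 21.2 yr

21.2 years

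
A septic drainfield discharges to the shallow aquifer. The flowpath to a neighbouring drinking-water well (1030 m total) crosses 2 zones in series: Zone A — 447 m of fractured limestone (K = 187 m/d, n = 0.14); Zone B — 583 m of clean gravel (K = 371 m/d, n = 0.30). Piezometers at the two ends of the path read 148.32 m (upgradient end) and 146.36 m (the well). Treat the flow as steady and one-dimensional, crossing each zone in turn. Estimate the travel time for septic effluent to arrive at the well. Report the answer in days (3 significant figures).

Total head drop ΔH = 148.32 − 146.36 = 1.96 m
Continuity: the same q passes through each zone, so ΔH = q·Σ(L_j/K_j) — the zones act as resistances in series.
Σ(L/K) = 447/187 + 583/371 = 2.390 + 1.571 = 3.962 d
q = ΔH / Σ(L/K) = 1.96 / 3.962 = 0.4947 m/d (same in every zone)
Zone A: v = q/n = 0.4947/0.14 = 3.534 m/d → t_A = 447/3.534 = 126.5 d
Zone B: v = q/n = 0.4947/0.30 = 1.649 m/d → t_B = 583/1.649 = 353.5 d
Total t = 126.5 + 353.5 = 480.0 d

480 days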